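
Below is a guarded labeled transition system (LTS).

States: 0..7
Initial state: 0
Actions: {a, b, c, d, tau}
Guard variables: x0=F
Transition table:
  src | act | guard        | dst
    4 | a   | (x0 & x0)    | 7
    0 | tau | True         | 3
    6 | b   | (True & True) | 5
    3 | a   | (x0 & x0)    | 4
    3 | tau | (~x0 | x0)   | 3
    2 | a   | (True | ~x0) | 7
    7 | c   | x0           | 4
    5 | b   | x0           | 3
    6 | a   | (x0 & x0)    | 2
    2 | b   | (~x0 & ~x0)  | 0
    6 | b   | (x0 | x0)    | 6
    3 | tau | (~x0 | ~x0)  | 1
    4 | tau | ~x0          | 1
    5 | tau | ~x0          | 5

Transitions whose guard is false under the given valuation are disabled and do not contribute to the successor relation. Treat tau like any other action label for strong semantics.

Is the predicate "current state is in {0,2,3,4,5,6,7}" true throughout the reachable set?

Answer: INVARIANT VIOLATED at state 1

Working:
Allowed set {0,2,3,4,5,6,7}
Reachable = {0,1,3}
  0: safe
  1: VIOLATES
  3: safe
counterexample path to 1: tau·tau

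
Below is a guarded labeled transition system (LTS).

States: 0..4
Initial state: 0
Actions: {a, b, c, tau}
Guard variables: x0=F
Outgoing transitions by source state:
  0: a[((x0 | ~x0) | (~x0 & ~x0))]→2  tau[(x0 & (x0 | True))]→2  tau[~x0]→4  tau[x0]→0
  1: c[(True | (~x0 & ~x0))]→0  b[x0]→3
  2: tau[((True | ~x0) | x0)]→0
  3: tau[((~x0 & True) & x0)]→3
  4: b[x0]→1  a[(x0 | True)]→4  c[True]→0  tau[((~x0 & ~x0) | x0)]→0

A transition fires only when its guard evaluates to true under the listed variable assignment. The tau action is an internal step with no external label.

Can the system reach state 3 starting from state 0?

Answer: UNREACHABLE

Trace:
7 transition(s) survive guard evaluation.
depth 0: {0}
depth 1: {2,4}  now seen {0,2,4}
Reach set: {0,2,4}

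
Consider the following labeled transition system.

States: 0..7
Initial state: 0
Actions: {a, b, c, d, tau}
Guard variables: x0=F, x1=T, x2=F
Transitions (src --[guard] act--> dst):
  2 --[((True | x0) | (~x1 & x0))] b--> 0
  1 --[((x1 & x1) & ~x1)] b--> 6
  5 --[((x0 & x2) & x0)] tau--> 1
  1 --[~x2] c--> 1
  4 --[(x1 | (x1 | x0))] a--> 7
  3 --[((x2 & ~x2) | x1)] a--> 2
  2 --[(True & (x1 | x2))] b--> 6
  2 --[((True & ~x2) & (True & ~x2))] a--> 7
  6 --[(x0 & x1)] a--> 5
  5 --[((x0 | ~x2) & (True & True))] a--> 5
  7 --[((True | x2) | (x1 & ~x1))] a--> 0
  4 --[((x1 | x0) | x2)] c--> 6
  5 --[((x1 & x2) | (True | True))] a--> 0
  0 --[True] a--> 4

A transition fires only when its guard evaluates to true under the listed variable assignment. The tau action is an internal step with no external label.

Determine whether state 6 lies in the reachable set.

Answer: REACHABLE

Analysis:
Guard filter leaves 11 enabled edge(s).
depth 0: {0}
depth 1: {4}  total {0,4}
depth 2: {6,7}  total {0,4,6,7}
Reachable = {0,4,6,7}
witness 6: a·c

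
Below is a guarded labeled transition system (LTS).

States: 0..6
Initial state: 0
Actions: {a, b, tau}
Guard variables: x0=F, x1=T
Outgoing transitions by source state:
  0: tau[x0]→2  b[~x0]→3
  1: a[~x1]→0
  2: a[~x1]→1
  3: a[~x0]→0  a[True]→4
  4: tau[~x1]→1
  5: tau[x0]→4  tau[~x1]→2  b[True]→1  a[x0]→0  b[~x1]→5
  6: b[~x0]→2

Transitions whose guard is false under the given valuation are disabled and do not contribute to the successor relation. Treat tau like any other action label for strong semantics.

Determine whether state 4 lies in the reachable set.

Answer: REACHABLE

Analysis:
5 transition(s) survive guard evaluation.
Layer 0: {0}
Layer 1: {3}  cumulative {0,3}
Layer 2: {4}  cumulative {0,3,4}
Reach set: {0,3,4}
Path to 4: b·a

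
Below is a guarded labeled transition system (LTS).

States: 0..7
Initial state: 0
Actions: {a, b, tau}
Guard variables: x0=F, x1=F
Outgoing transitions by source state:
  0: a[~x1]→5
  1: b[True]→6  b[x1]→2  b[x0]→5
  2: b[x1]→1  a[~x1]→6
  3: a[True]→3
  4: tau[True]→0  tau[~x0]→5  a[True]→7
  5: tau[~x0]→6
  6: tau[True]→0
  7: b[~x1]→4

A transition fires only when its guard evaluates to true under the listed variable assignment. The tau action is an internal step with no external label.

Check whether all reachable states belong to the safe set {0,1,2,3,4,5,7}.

Answer: INVARIANT VIOLATED at state 6

Working:
Inv-set: {0,1,2,3,4,5,7}
R = {0,5,6}
  0: ok
  5: ok
  6: VIOLATES
reach 6 via a·tau — violates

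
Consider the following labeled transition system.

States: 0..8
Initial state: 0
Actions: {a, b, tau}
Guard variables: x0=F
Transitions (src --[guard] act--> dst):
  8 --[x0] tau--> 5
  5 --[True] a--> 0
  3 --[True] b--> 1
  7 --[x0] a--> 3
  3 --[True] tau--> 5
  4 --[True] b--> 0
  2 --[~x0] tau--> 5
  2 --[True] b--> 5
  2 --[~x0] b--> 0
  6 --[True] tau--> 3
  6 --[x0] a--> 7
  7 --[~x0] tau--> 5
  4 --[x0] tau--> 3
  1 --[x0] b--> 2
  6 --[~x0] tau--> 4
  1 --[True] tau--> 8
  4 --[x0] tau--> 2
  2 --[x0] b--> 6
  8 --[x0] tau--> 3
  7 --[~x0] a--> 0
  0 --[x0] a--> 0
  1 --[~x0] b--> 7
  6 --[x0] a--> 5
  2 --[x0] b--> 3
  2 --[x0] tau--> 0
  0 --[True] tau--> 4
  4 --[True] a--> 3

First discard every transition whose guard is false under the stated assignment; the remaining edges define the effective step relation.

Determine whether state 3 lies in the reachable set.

15 transition(s) survive guard evaluation.
Layer 0: {0}
Layer 1: {4}  cumulative {0,4}
Layer 2: {3}  cumulative {0,3,4}
Layer 3: {1,5}  cumulative {0,1,3,4,5}
Layer 4: {7,8}  cumulative {0,1,3,4,5,7,8}
Reachable = {0,1,3,4,5,7,8}
witness 3: tau·a

Answer: REACHABLE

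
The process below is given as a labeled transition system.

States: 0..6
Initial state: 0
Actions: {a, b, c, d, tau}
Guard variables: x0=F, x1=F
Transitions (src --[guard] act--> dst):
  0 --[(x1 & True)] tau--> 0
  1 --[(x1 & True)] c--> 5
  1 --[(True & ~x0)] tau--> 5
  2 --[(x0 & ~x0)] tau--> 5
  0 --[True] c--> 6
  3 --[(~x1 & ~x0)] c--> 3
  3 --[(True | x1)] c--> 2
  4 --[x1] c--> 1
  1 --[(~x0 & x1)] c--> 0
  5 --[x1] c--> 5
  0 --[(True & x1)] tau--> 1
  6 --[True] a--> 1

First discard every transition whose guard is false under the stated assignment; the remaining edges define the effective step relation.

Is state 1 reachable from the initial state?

Answer: REACHABLE

Trace:
After dropping false guards: 5 live edges.
depth 0: {0}
depth 1: {6}  now seen {0,6}
depth 2: {1}  now seen {0,1,6}
depth 3: {5}  now seen {0,1,5,6}
Reachable = {0,1,5,6}
Path to 1: c·a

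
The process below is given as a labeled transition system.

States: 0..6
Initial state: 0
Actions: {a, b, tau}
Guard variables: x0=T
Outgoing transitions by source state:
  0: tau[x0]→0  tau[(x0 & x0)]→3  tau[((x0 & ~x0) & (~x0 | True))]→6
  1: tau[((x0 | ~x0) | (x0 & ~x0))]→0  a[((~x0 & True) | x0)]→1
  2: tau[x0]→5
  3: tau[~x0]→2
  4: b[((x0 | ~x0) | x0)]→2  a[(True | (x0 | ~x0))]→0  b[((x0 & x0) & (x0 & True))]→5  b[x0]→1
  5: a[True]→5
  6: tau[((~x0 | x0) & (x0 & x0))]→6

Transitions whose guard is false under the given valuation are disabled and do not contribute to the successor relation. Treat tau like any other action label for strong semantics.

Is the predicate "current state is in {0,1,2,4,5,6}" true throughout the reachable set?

Allowed set {0,1,2,4,5,6}
Reach set: {0,3}
  0: ✓
  3: outside
counterexample path to 3: tau

Answer: INVARIANT VIOLATED at state 3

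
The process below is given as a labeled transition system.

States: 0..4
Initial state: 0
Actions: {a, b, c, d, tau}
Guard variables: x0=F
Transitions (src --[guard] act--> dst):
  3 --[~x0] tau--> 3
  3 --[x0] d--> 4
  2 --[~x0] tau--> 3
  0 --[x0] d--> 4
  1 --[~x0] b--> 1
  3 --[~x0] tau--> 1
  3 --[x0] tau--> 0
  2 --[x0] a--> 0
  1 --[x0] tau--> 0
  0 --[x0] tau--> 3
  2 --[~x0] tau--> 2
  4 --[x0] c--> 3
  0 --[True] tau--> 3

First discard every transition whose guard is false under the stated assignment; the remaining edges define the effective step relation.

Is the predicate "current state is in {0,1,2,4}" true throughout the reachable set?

Answer: INVARIANT VIOLATED at state 3

Trace:
Safe = {0,1,2,4}
Reachable = {0,1,3}
  0: safe
  1: safe
  3: VIOLATES
witness against invariant: tau → 3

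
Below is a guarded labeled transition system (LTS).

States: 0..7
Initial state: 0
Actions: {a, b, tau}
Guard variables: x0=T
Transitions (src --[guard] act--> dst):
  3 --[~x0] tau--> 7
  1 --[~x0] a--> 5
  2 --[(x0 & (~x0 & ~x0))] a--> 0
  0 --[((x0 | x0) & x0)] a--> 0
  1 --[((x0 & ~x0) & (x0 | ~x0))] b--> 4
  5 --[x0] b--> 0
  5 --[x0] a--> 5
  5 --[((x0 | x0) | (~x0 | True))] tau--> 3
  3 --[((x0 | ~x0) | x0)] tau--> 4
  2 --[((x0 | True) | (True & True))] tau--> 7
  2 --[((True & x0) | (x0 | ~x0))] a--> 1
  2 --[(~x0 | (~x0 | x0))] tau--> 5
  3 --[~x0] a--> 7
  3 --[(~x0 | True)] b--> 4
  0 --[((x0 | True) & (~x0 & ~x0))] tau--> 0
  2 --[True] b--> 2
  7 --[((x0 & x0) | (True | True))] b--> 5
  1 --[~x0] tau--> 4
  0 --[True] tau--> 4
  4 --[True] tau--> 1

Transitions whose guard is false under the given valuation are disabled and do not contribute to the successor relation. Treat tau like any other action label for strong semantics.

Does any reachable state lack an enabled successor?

Answer: DEADLOCK at state 1

Trace:
Reachable = {0,1,4}
  0: a→0  tau→4  [deg 2]
  1: ∅  [deadlock]
  4: tau→1  [deg 1]
witness 1: tau·tau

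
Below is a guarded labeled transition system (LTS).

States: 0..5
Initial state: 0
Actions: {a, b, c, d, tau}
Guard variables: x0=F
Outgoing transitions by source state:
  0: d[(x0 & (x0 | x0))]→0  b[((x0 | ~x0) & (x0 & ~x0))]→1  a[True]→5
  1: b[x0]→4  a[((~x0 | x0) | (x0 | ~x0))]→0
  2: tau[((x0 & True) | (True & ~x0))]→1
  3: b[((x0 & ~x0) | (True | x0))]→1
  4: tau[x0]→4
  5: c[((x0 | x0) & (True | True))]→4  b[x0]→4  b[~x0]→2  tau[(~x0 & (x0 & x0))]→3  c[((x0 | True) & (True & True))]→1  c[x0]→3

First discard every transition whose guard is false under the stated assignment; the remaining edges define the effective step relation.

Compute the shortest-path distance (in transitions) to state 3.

Answer: UNREACHABLE

Analysis:
BFS to 3:
  L0 = {0}
  L1 = {5}
  L2 = {1,2}
3 never appears.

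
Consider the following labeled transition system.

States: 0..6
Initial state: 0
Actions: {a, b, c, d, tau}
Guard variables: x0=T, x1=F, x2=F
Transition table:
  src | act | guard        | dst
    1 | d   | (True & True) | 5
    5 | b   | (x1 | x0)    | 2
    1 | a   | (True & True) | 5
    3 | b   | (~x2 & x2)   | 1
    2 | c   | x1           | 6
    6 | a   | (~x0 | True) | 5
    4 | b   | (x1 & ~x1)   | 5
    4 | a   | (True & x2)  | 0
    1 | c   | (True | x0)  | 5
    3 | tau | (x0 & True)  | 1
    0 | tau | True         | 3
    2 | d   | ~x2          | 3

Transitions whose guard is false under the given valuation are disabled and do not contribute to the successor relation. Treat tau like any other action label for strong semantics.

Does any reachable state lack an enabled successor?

Answer: DEADLOCK-FREE

Analysis:
Reachable = {0,1,2,3,5}
  0: tau→3  [1 out]
  1: a→5  c→5  d→5  [3 out]
  2: d→3  [1 out]
  3: tau→1  [1 out]
  5: b→2  [1 out]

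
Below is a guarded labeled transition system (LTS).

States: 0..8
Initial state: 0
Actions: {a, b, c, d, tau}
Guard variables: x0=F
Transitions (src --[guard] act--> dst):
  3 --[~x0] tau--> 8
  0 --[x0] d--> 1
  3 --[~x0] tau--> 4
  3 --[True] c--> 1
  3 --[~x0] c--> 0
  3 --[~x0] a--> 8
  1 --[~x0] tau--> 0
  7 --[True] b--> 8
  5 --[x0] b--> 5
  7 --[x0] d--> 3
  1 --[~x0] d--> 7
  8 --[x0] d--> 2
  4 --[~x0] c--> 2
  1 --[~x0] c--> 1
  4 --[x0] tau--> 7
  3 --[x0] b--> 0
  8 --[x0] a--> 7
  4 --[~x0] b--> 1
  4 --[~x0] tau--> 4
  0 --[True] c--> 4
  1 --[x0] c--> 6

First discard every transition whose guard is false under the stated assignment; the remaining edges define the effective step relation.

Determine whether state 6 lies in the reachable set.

13 transition(s) survive guard evaluation.
L0 = {0}
L1 = {4}  total {0,4}
L2 = {1,2}  total {0,1,2,4}
L3 = {7}  total {0,1,2,4,7}
L4 = {8}  total {0,1,2,4,7,8}
R = {0,1,2,4,7,8}

Answer: UNREACHABLE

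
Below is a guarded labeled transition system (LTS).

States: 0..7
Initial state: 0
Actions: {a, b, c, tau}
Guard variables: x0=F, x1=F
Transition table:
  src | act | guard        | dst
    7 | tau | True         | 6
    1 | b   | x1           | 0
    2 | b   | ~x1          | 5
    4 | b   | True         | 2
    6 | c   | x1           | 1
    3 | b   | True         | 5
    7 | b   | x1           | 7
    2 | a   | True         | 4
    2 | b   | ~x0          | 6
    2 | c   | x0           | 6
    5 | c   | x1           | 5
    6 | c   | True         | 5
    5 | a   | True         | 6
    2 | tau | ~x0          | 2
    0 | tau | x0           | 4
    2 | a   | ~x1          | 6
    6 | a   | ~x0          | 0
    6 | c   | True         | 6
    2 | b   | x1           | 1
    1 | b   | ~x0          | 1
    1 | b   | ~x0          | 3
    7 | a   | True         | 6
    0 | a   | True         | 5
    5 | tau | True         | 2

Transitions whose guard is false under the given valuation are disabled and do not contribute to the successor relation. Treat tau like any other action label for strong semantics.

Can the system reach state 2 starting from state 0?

17 transition(s) survive guard evaluation.
Layer 0: {0}
Layer 1: {5}  now seen {0,5}
Layer 2: {2,6}  now seen {0,2,5,6}
Layer 3: {4}  now seen {0,2,4,5,6}
R = {0,2,4,5,6}
trace reaching 2: a·tau

Answer: REACHABLE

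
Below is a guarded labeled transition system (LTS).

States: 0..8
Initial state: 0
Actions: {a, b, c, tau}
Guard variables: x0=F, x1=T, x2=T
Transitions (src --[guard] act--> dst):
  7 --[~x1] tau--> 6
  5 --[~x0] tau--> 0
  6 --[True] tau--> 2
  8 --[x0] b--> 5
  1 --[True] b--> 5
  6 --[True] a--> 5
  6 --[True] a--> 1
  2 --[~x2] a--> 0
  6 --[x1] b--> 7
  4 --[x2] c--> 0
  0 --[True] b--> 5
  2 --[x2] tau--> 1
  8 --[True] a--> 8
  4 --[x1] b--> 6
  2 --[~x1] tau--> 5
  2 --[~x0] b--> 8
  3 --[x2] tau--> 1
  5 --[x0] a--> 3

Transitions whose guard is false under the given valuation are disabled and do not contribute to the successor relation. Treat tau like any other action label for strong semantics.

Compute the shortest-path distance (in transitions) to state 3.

BFS to 3:
  Layer 0: {0}
  Layer 1: {5}
3 never appears.

Answer: UNREACHABLE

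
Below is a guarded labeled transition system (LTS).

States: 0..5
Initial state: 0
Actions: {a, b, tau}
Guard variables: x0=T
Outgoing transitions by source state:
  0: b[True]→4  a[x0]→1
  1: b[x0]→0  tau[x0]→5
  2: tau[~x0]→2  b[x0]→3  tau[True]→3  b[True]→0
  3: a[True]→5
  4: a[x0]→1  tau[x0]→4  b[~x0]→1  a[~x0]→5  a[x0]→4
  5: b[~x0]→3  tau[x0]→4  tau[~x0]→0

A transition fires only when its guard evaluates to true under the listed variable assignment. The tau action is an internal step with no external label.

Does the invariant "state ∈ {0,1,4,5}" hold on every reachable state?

Inv-set: {0,1,4,5}
Reachable = {0,1,4,5}
  0: safe
  1: safe
  4: safe
  5: safe

Answer: INVARIANT HOLDS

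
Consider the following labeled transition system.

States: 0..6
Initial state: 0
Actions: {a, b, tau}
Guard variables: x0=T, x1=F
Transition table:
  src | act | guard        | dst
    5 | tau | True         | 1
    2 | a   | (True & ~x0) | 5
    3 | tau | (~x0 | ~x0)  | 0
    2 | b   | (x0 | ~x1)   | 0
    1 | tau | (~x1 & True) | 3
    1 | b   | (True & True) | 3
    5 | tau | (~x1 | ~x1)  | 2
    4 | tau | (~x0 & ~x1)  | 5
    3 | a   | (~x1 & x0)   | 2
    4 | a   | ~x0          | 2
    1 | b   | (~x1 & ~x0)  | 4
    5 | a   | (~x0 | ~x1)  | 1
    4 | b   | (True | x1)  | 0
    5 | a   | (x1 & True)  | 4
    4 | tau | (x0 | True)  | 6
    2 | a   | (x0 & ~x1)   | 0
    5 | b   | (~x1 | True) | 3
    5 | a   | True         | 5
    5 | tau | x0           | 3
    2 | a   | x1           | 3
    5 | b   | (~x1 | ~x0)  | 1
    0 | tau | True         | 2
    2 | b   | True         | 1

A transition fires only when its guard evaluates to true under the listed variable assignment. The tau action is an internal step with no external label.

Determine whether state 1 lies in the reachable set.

After dropping false guards: 16 live edges.
Layer 0: {0}
Layer 1: {2}  cumulative {0,2}
Layer 2: {1}  cumulative {0,1,2}
Layer 3: {3}  cumulative {0,1,2,3}
Reachable = {0,1,2,3}
trace reaching 1: tau·b

Answer: REACHABLE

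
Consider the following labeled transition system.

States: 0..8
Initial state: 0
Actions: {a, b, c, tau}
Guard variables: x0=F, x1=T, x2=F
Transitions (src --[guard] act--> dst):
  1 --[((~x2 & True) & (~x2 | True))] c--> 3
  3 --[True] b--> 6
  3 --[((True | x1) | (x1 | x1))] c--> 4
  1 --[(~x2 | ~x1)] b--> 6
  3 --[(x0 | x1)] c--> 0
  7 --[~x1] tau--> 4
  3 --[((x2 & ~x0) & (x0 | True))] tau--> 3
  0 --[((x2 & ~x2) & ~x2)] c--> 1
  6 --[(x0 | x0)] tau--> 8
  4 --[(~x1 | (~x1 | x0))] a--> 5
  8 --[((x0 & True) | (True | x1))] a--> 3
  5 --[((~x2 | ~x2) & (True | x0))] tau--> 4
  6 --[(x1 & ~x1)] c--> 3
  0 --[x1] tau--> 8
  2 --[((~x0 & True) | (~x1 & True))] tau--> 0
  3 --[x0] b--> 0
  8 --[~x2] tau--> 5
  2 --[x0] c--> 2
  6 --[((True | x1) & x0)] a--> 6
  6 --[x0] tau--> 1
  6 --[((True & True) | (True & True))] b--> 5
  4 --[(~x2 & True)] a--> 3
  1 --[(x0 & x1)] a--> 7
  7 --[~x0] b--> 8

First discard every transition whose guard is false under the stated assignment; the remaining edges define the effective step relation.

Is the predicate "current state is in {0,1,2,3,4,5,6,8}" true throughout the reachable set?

Allowed set {0,1,2,3,4,5,6,8}
Reachable = {0,3,4,5,6,8}
  0: ✓
  3: ✓
  4: ✓
  5: ✓
  6: ✓
  8: ✓

Answer: INVARIANT HOLDS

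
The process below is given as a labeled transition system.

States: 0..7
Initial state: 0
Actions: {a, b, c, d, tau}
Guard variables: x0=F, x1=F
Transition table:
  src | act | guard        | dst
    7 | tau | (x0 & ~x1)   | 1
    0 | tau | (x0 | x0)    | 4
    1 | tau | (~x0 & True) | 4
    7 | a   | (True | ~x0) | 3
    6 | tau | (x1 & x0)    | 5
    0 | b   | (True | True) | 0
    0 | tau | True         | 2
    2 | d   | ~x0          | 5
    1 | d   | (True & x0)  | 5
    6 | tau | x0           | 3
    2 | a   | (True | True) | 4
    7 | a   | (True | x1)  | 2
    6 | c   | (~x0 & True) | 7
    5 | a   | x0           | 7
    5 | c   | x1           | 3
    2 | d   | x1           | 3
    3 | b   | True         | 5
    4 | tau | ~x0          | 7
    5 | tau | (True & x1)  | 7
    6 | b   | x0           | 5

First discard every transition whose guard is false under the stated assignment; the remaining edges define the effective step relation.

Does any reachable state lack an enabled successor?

Answer: DEADLOCK at state 5

Analysis:
Reachable = {0,2,3,4,5,7}
  0: b→0  tau→2  [2 exit(s)]
  2: a→4  d→5  [2 exit(s)]
  3: b→5  [1 exit(s)]
  4: tau→7  [1 exit(s)]
  5: ∅  [no exit]
  7: a→2  a→3  [2 exit(s)]
Path to 5: tau·d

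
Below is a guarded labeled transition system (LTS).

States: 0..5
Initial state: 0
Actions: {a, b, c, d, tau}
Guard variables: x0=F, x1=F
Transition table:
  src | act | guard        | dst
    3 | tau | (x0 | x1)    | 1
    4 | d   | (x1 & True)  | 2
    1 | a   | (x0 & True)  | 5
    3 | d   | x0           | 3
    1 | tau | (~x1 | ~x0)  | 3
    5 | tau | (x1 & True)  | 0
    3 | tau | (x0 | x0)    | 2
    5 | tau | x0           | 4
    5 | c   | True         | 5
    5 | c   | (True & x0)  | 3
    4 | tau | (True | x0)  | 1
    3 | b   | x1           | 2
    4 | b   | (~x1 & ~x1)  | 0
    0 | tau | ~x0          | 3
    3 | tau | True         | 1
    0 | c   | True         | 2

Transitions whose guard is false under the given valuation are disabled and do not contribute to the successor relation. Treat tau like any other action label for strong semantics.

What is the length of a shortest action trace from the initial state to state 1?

Answer: 2

Analysis:
Breadth-first toward 1:
  Layer 0: {0}
  Layer 1: {2,3}
  Layer 2: {1}
1 enters at depth 2; path tau·tau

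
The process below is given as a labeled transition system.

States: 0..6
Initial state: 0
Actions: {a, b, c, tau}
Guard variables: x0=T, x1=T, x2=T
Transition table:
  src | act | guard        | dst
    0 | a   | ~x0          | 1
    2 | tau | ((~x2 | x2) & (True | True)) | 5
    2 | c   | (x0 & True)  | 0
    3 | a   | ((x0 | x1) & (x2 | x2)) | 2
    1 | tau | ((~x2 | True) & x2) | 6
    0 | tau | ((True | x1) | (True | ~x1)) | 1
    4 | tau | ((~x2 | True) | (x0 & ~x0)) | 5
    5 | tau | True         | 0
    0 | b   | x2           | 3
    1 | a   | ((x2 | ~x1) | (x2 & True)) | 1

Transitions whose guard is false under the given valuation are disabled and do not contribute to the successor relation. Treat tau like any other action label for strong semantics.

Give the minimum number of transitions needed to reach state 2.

BFS to 2:
  L0 = {0}
  L1 = {1,3}
  L2 = {2,6}
depth(2)=2, e.g. b·a

Answer: 2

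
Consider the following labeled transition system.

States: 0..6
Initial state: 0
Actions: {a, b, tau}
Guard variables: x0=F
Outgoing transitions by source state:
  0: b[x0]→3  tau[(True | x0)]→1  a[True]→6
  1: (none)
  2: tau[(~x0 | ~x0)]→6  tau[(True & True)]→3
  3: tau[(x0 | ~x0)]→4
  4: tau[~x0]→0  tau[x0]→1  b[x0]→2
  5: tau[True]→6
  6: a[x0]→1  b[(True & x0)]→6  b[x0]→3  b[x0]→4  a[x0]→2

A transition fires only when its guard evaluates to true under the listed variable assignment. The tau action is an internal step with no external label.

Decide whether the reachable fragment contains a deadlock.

Answer: DEADLOCK at state 1

Analysis:
R = {0,1,6}
  0: a→6  tau→1  [2 exit(s)]
  1: ∅  [no exit]
  6: ∅  [no exit]
trace reaching 1: tau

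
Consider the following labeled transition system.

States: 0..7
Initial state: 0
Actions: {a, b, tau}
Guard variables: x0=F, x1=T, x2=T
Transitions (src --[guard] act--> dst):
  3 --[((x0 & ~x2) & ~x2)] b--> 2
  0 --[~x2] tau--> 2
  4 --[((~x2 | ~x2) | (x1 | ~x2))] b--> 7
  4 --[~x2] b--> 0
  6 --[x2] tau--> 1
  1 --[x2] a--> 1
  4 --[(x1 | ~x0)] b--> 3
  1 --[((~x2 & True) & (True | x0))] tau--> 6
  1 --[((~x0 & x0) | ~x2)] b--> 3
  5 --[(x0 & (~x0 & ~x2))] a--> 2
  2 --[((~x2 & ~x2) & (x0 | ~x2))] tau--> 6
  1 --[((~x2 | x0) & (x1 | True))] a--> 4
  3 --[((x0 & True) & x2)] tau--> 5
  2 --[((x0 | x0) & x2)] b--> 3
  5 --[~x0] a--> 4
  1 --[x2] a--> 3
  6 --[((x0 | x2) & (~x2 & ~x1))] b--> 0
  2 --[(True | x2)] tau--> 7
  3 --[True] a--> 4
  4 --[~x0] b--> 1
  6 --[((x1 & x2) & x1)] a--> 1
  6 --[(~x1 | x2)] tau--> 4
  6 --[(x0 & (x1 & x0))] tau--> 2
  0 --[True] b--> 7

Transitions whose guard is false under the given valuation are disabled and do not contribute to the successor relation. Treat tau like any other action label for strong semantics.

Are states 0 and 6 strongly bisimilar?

Bisimulation quotient by refinement:
  P[0] = {{0,1,2,3,4,5,6,7}}
  P[1] = {{0,4},{1,3,5},{2},{6},{7}}
  P[2] = {{0},{1},{2},{3,5},{4},{6},{7}}
7 equivalence class(es) (converged in 3)
class of 0: {0}; class of 6: {6}

Answer: NOT BISIMILAR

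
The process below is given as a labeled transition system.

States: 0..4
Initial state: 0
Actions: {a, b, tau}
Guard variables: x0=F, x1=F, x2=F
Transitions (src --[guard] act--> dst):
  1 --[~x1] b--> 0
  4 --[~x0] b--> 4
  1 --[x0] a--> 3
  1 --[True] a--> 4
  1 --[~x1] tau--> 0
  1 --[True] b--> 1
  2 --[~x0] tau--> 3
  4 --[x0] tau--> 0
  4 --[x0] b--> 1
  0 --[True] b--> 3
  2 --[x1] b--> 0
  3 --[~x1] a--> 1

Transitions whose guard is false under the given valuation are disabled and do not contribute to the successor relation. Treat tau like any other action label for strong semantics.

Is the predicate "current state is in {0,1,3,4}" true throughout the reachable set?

Answer: INVARIANT HOLDS

Trace:
Safe = {0,1,3,4}
Reachable = {0,1,3,4}
  0: ok
  1: ok
  3: ok
  4: ok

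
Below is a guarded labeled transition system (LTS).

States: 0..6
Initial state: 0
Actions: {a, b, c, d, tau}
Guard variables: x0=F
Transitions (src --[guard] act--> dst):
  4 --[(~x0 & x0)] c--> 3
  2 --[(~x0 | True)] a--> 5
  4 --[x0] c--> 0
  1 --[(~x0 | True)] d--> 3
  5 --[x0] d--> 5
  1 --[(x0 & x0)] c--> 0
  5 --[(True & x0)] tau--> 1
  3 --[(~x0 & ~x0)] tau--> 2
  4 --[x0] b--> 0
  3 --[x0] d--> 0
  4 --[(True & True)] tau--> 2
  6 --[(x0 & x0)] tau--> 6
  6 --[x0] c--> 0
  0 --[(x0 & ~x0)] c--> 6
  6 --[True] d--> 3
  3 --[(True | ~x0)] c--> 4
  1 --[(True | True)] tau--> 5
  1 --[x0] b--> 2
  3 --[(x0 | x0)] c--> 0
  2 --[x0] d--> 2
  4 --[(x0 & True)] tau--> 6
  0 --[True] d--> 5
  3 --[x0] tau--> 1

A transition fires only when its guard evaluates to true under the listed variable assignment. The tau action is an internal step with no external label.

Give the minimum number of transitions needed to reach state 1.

Breadth-first toward 1:
  L0 = {0}
  L1 = {5}
1 never appears.

Answer: UNREACHABLE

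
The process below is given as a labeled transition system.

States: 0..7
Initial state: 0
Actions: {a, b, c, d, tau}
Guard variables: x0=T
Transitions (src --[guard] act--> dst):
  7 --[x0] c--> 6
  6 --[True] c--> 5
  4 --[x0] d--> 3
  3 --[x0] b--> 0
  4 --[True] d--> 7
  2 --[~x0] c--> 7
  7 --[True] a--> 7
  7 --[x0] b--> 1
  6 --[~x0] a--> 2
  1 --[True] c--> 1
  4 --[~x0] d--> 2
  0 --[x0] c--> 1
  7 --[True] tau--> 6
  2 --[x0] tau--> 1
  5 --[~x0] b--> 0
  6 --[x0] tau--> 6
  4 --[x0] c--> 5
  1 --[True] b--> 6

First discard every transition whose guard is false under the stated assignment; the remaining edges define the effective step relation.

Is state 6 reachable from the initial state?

Guard filter leaves 14 enabled edge(s).
Layer 0: {0}
Layer 1: {1}  now seen {0,1}
Layer 2: {6}  now seen {0,1,6}
Layer 3: {5}  now seen {0,1,5,6}
R = {0,1,5,6}
witness 6: c·b

Answer: REACHABLE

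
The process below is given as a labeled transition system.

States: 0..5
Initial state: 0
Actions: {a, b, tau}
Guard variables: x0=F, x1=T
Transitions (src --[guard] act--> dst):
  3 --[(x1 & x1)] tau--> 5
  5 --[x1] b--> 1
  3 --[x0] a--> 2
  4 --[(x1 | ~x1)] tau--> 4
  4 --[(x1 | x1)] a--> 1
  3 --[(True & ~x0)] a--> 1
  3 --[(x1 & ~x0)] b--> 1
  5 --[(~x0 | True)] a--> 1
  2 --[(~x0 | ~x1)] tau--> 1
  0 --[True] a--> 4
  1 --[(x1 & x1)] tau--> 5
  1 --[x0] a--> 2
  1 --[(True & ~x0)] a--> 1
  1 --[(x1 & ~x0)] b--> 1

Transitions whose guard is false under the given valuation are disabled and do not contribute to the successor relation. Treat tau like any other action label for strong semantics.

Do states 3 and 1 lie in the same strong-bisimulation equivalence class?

Answer: BISIMILAR

Analysis:
Refine partition for ~:
  round 0: {{0,1,2,3,4,5}}
  round 1: {{0},{1,3},{2},{4},{5}}
Fixed point at round 2; 5 class(es).
3∈{1,3}, 1∈{1,3}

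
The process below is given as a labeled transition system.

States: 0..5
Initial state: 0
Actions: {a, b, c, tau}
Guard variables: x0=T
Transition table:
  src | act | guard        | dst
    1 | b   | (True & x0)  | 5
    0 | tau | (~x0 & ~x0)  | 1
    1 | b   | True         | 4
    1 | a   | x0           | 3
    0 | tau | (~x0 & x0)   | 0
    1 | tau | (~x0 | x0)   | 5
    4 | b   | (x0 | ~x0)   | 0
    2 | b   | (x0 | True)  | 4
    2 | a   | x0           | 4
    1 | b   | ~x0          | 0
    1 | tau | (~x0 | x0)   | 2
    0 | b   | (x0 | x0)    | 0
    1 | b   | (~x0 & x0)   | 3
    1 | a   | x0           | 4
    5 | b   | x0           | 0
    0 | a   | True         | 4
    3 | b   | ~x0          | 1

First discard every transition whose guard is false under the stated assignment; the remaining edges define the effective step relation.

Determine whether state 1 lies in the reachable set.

Guard filter leaves 12 enabled edge(s).
Layer 0: {0}
Layer 1: {4}  total {0,4}
R = {0,4}

Answer: UNREACHABLE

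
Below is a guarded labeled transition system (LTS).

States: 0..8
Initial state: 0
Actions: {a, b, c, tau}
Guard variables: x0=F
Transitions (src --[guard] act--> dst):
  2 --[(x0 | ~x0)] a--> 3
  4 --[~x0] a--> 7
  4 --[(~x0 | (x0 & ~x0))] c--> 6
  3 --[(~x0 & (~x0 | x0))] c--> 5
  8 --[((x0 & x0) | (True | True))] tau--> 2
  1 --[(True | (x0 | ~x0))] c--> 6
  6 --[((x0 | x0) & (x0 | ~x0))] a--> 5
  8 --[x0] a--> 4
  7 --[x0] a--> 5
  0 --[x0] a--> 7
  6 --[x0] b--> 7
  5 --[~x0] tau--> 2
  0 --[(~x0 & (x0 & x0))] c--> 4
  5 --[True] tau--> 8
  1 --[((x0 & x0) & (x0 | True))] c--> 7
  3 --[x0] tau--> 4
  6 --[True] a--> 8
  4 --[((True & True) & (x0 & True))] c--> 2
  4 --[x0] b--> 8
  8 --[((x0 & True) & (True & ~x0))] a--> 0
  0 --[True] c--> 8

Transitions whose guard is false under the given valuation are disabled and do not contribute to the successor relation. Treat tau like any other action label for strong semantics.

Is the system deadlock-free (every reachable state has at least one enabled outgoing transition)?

R = {0,2,3,5,8}
  0: c→8  [1 out]
  2: a→3  [1 out]
  3: c→5  [1 out]
  5: tau→2  tau→8  [2 out]
  8: tau→2  [1 out]

Answer: DEADLOCK-FREE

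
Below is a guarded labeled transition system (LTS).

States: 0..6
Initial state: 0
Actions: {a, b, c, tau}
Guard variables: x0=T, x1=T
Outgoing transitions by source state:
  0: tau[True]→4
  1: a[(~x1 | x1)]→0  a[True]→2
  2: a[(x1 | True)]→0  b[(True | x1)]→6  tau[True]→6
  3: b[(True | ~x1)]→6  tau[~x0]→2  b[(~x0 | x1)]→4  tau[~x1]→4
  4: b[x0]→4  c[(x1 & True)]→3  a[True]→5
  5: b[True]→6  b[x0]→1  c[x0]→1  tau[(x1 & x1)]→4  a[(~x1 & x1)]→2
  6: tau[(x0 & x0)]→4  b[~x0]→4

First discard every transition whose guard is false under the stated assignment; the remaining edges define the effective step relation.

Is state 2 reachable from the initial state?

Answer: REACHABLE

Working:
16 transition(s) survive guard evaluation.
Layer 0: {0}
Layer 1: {4}  cumulative {0,4}
Layer 2: {3,5}  cumulative {0,3,4,5}
Layer 3: {1,6}  cumulative {0,1,3,4,5,6}
Layer 4: {2}  cumulative {0,1,2,3,4,5,6}
R = {0,1,2,3,4,5,6}
witness 2: tau·a·b·a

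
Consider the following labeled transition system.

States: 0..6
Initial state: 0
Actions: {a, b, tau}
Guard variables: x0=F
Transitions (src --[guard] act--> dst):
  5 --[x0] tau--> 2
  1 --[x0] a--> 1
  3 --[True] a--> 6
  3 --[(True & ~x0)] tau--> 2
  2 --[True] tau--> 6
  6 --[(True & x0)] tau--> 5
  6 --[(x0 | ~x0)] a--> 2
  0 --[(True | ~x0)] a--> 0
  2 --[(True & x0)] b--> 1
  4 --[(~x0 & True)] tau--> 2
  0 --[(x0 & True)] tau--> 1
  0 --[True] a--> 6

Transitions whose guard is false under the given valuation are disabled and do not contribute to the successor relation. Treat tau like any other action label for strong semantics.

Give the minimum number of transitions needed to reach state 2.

Breadth-first toward 2:
  Layer 0: {0}
  Layer 1: {6}
  Layer 2: {2}
first hit 2 at d=2 via a·a

Answer: 2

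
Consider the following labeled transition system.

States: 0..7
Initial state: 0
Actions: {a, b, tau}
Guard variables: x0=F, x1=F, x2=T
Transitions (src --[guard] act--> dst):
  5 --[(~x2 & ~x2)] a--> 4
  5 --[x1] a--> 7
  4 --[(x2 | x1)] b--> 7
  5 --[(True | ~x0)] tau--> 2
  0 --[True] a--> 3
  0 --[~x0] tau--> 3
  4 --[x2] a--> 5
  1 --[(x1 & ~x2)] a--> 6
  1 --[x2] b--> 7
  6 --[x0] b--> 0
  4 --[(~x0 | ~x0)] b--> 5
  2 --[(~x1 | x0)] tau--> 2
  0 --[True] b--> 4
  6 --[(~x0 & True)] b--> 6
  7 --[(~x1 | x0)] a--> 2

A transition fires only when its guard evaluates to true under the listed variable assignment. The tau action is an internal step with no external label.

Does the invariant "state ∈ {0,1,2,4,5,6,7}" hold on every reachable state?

Safe = {0,1,2,4,5,6,7}
R = {0,2,3,4,5,7}
  0: ok
  2: ok
  3: outside
  4: ok
  5: ok
  7: ok
reach 3 via a — violates

Answer: INVARIANT VIOLATED at state 3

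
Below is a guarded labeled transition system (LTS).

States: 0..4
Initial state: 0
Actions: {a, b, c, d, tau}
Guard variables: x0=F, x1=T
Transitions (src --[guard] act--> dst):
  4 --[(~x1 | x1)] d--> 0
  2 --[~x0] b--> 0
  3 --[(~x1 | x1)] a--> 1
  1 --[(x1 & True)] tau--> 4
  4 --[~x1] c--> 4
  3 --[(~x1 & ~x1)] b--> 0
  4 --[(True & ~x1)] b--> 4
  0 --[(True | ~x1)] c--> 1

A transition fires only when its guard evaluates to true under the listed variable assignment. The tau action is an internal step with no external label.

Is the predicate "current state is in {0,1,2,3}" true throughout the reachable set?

Inv-set: {0,1,2,3}
R = {0,1,4}
  0: safe
  1: safe
  4: ✗ unsafe
reach 4 via c·tau — violates

Answer: INVARIANT VIOLATED at state 4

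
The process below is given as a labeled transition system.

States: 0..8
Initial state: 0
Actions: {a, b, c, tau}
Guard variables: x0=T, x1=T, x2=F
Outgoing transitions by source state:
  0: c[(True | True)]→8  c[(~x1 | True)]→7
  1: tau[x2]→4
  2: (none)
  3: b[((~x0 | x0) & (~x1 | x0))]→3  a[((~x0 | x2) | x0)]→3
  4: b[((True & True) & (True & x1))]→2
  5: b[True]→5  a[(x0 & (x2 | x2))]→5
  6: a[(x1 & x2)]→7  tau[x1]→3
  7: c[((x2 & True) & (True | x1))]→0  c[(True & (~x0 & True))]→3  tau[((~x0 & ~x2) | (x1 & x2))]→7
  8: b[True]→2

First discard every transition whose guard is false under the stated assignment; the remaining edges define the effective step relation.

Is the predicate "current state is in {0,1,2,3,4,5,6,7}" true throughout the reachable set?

Answer: INVARIANT VIOLATED at state 8

Analysis:
Safe = {0,1,2,3,4,5,6,7}
R = {0,2,7,8}
  0: safe
  2: safe
  7: safe
  8: VIOLATES
reach 8 via c — violates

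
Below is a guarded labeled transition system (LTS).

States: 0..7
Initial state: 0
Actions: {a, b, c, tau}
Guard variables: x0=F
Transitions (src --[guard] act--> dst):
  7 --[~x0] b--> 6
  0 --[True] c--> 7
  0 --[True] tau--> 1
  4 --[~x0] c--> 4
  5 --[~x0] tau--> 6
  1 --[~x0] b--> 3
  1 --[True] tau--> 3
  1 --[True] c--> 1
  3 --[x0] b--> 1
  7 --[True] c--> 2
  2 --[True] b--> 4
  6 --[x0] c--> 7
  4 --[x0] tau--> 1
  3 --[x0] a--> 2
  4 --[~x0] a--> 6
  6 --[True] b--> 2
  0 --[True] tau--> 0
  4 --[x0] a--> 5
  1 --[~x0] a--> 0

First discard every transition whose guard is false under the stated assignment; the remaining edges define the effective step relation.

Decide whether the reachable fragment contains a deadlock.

Answer: DEADLOCK at state 3

Analysis:
Reachable = {0,1,2,3,4,6,7}
  0: c→7  tau→0  tau→1  [deg 3]
  1: a→0  b→3  c→1  tau→3  [deg 4]
  2: b→4  [deg 1]
  3: ∅  [STUCK]
  4: a→6  c→4  [deg 2]
  6: b→2  [deg 1]
  7: b→6  c→2  [deg 2]
Path to 3: tau·b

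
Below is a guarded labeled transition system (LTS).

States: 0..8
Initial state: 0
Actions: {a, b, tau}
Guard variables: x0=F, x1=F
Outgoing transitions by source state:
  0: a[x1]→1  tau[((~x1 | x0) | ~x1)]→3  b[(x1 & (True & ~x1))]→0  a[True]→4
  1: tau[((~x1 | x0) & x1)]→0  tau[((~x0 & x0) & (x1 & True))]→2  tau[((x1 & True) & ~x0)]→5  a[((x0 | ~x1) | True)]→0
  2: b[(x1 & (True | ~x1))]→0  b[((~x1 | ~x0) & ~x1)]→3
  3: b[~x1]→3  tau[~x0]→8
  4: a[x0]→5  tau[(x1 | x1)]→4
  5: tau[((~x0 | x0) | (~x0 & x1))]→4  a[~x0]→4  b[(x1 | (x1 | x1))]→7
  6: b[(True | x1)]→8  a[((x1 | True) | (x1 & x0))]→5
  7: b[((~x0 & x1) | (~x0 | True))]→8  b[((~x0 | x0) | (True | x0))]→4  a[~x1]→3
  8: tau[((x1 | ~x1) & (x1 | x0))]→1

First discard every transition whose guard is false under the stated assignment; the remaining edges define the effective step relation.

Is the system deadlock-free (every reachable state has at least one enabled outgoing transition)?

Answer: DEADLOCK at state 4

Trace:
Reach set: {0,3,4,8}
  0: a→4  tau→3  [deg 2]
  3: b→3  tau→8  [deg 2]
  4: ∅  [deadlock]
  8: ∅  [deadlock]
trace reaching 4: a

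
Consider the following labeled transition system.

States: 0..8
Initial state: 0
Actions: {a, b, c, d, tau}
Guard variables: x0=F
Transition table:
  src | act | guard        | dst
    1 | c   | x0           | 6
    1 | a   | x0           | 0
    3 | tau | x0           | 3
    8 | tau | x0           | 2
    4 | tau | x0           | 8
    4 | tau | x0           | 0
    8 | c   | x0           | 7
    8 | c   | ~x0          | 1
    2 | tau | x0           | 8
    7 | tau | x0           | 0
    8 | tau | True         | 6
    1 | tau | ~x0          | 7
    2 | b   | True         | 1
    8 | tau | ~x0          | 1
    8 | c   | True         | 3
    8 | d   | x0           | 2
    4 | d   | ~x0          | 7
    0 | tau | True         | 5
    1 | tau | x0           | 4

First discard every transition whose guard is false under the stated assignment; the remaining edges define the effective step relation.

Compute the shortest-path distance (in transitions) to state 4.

BFS to 4:
  depth 0: {0}
  depth 1: {5}
4 never appears.

Answer: UNREACHABLE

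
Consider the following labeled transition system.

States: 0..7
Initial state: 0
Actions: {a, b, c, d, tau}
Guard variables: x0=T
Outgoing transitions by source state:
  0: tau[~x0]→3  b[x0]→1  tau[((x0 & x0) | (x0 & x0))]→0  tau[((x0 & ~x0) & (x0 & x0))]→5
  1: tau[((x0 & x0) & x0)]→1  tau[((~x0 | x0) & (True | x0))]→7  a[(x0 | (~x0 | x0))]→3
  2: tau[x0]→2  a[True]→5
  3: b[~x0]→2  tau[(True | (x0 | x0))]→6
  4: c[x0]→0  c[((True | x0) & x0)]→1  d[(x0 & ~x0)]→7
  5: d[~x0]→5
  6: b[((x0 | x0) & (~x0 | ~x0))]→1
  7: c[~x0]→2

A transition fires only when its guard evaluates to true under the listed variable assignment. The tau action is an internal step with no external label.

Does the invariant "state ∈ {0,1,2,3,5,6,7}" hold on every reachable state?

Answer: INVARIANT HOLDS

Analysis:
Inv-set: {0,1,2,3,5,6,7}
R = {0,1,3,6,7}
  0: ✓
  1: ✓
  3: ✓
  6: ✓
  7: ✓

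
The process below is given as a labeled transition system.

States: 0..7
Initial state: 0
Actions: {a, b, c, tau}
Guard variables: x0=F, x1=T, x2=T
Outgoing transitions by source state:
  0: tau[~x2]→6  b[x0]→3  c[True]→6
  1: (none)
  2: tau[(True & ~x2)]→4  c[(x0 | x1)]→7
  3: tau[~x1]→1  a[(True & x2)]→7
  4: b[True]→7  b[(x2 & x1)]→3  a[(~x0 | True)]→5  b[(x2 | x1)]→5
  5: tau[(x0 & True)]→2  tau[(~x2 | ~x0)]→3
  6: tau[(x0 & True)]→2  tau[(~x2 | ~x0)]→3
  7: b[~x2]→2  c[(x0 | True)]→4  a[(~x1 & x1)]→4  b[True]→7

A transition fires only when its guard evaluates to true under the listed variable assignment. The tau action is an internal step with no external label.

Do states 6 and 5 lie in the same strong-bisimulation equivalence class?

Compute ~ classes (split until stable):
  P[0] = {{0,1,2,3,4,5,6,7}}
  P[1] = {{0,2},{1},{3},{4},{5,6},{7}}
  P[2] = {{0},{1},{2},{3},{4},{5,6},{7}}
7 equivalence class(es) (converged in 3)
class of 6: {5,6}; class of 5: {5,6}

Answer: BISIMILAR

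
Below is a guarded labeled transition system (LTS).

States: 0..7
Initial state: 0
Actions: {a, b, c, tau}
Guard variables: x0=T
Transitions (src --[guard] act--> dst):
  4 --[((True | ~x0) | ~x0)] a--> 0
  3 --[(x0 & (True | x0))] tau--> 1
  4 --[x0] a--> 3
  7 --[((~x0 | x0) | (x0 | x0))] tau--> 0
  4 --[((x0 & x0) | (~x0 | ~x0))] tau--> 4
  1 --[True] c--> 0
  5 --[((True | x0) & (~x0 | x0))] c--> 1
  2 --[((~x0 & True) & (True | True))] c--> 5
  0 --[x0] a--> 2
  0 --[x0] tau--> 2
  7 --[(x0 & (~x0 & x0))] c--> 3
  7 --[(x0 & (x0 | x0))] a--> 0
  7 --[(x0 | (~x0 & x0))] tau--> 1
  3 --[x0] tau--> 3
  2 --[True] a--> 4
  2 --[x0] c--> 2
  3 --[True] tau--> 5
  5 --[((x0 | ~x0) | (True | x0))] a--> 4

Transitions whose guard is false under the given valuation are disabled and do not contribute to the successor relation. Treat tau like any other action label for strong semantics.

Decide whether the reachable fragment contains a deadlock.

Answer: DEADLOCK-FREE

Trace:
R = {0,1,2,3,4,5}
  0: a→2  tau→2  [2 exit(s)]
  1: c→0  [1 exit(s)]
  2: a→4  c→2  [2 exit(s)]
  3: tau→1  tau→3  tau→5  [3 exit(s)]
  4: a→0  a→3  tau→4  [3 exit(s)]
  5: a→4  c→1  [2 exit(s)]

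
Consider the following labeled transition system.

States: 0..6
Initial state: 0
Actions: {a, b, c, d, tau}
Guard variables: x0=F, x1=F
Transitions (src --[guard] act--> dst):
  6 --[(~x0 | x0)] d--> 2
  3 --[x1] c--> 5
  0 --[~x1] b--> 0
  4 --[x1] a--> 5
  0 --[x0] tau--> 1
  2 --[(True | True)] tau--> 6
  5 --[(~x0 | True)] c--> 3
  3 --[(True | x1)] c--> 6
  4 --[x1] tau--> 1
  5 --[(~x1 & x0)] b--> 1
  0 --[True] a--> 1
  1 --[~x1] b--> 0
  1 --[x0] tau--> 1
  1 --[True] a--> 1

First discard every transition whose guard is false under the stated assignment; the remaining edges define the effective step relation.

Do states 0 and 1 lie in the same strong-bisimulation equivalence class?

Compute ~ classes (split until stable):
  P[0] = {{0,1,2,3,4,5,6}}
  P[1] = {{0,1},{2},{3,5},{4},{6}}
  P[2] = {{0,1},{2},{3},{4},{5},{6}}
6 equivalence class(es) (converged in 3)
class of 0: {0,1}; class of 1: {0,1}

Answer: BISIMILAR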